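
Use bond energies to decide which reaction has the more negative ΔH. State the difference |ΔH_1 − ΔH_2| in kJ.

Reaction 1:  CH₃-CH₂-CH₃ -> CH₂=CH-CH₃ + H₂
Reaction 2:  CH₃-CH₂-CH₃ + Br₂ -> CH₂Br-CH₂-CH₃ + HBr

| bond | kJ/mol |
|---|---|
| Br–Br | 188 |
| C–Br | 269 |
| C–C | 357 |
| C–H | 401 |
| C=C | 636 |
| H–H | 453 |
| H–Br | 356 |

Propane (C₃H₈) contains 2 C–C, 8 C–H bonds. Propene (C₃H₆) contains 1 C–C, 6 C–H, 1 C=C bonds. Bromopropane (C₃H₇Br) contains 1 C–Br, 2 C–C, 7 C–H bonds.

Reaction 1:
  Bonds broken (reactants):
    C–C: 2 × 357 = 714
    C–H: 8 × 401 = 3208
    Σ(broken) = 3922 kJ
  Bonds formed (products):
    C–C: 1 × 357 = 357
    C–H: 6 × 401 = 2406
    C=C: 1 × 636 = 636
    H–H: 1 × 453 = 453
    Σ(formed) = 3852 kJ
  ΔH_1 = 3922 − 3852 = +70 kJ
Reaction 2:
  Bonds broken (reactants):
    Br–Br: 1 × 188 = 188
    C–C: 2 × 357 = 714
    C–H: 8 × 401 = 3208
    Σ(broken) = 4110 kJ
  Bonds formed (products):
    C–Br: 1 × 269 = 269
    C–C: 2 × 357 = 714
    C–H: 7 × 401 = 2807
    H–Br: 1 × 356 = 356
    Σ(formed) = 4146 kJ
  ΔH_2 = 4110 − 4146 = −36 kJ
ΔH_1 − ΔH_2 = +106 kJ, so reaction 2 has the more negative ΔH; |ΔH_1 − ΔH_2| = 106 kJ.

Reaction 2, by 106 kJ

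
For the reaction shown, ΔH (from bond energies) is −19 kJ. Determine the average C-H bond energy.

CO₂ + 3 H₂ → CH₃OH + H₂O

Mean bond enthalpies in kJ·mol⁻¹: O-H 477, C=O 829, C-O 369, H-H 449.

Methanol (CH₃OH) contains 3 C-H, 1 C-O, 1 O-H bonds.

Let D be the C-H bond energy.
Σ(broken) = 2×829 + 3×449 = 3005
Σ(formed) = 3×D + 1×369 + 3×477 = 1800 + 3D
ΔH = Σ(broken) − Σ(formed) = (3005) − (1800 + 3D) = +1205 − 3D
Setting this equal to −19 kJ gives 3D = 1224, so D = 408 kJ/mol.

D(C-H) ≈ 408 kJ/mol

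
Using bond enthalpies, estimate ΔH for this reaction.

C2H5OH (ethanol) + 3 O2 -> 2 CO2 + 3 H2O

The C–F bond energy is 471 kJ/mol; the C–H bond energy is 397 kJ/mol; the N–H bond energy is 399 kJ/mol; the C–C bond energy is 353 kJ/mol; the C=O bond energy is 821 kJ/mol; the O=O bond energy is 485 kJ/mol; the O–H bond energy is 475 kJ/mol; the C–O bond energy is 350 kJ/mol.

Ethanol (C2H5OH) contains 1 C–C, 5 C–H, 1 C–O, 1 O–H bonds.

ΔH ≈ −1516 kJ

Bonds broken (reactants):
  C–C: 1 × 353 = 353
  C–H: 5 × 397 = 1985
  C–O: 1 × 350 = 350
  O–H: 1 × 475 = 475
  O=O: 3 × 485 = 1455
  Σ(broken) = 4618 kJ
Bonds formed (products):
  C=O: 4 × 821 = 3284
  O–H: 6 × 475 = 2850
  Σ(formed) = 6134 kJ
ΔH = Σ(broken) − Σ(formed) = 4618 − 6134 = −1516 kJ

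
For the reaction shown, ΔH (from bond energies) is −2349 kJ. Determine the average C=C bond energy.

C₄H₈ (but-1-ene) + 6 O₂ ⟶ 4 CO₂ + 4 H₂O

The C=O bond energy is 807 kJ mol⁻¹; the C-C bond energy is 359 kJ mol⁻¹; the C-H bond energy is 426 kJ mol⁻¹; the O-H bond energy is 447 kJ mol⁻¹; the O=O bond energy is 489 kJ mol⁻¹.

Let D be the C=C bond energy.
Σ(broken) = 2×359 + 8×426 + 1×D + 6×489 = 7060 + D
Σ(formed) = 8×807 + 8×447 = 10032
ΔH = Σ(broken) − Σ(formed) = (7060 + D) − (10032) = −2972 + D
Setting this equal to −2349 kJ gives D = 623 kJ/mol.

D(C=C) ≈ 623 kJ/mol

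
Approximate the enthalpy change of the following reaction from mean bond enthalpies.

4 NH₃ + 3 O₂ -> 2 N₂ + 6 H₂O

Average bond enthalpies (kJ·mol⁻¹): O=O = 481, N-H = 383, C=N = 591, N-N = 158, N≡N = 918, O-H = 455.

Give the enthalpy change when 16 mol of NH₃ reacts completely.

Bonds broken (reactants):
  N-H: 12 × 383 = 4596
  O=O: 3 × 481 = 1443
  Σ(broken) = 6039 kJ
Bonds formed (products):
  N≡N: 2 × 918 = 1836
  O-H: 12 × 455 = 5460
  Σ(formed) = 7296 kJ
ΔH = Σ(broken) − Σ(formed) = 6039 − 7296 = −1257 kJ
For 4× the reaction as written: 4 × (−1257) = −5028 kJ

ΔH = −5028 kJ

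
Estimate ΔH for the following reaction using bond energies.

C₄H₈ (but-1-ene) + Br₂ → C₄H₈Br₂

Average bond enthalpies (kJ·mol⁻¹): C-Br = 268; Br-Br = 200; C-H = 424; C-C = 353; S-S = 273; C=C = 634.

ΔH ≈ −55 kJ

Bonds broken (reactants):
  Br-Br: 1 × 200 = 200
  C-C: 2 × 353 = 706
  C-H: 8 × 424 = 3392
  C=C: 1 × 634 = 634
  Σ(broken) = 4932 kJ
Bonds formed (products):
  C-Br: 2 × 268 = 536
  C-C: 3 × 353 = 1059
  C-H: 8 × 424 = 3392
  Σ(formed) = 4987 kJ
ΔH = Σ(broken) − Σ(formed) = 4932 − 4987 = −55 kJ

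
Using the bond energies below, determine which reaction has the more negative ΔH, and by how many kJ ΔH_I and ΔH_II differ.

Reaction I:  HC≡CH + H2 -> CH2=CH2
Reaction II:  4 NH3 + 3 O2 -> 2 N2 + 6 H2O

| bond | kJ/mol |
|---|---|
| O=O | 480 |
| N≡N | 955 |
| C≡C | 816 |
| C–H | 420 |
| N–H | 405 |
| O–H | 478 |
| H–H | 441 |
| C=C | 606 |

Reaction I:
  Bonds broken (reactants):
    C≡C: 1 × 816 = 816
    C–H: 2 × 420 = 840
    H–H: 1 × 441 = 441
    Σ(broken) = 2097 kJ
  Bonds formed (products):
    C–H: 4 × 420 = 1680
    C=C: 1 × 606 = 606
    Σ(formed) = 2286 kJ
  ΔH_I = 2097 − 2286 = −189 kJ
Reaction II:
  Bonds broken (reactants):
    N–H: 12 × 405 = 4860
    O=O: 3 × 480 = 1440
    Σ(broken) = 6300 kJ
  Bonds formed (products):
    N≡N: 2 × 955 = 1910
    O–H: 12 × 478 = 5736
    Σ(formed) = 7646 kJ
  ΔH_II = 6300 − 7646 = −1346 kJ
ΔH_I − ΔH_II = +1157 kJ, so reaction II has the more negative ΔH; |ΔH_I − ΔH_II| = 1157 kJ.

Reaction II, by 1157 kJ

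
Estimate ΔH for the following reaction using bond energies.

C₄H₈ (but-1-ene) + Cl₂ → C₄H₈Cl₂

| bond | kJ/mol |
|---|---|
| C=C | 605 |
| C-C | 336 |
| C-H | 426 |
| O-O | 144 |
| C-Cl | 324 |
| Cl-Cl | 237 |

Bonds broken (reactants):
  C-C: 2 × 336 = 672
  C-H: 8 × 426 = 3408
  C=C: 1 × 605 = 605
  Cl-Cl: 1 × 237 = 237
  Σ(broken) = 4922 kJ
Bonds formed (products):
  C-C: 3 × 336 = 1008
  C-Cl: 2 × 324 = 648
  C-H: 8 × 426 = 3408
  Σ(formed) = 5064 kJ
ΔH = Σ(broken) − Σ(formed) = 4922 − 5064 = −142 kJ

ΔH ≈ −142 kJ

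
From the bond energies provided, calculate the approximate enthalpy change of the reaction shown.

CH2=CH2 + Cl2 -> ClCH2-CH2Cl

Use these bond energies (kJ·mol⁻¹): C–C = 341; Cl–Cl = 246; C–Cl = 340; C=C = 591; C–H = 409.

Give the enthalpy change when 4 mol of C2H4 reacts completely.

ΔH = −736 kJ

Bonds broken (reactants):
  C–H: 4 × 409 = 1636
  C=C: 1 × 591 = 591
  Cl–Cl: 1 × 246 = 246
  Σ(broken) = 2473 kJ
Bonds formed (products):
  C–C: 1 × 341 = 341
  C–Cl: 2 × 340 = 680
  C–H: 4 × 409 = 1636
  Σ(formed) = 2657 kJ
ΔH = Σ(broken) − Σ(formed) = 2473 − 2657 = −184 kJ
For 4× the reaction as written: 4 × (−184) = −736 kJ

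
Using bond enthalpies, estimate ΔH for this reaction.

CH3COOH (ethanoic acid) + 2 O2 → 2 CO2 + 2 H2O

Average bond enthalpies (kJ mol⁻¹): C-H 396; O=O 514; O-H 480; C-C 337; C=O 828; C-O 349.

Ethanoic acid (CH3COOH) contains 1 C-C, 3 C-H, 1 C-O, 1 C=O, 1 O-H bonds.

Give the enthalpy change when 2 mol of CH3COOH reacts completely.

Bonds broken (reactants):
  C-C: 1 × 337 = 337
  C-H: 3 × 396 = 1188
  C-O: 1 × 349 = 349
  C=O: 1 × 828 = 828
  O-H: 1 × 480 = 480
  O=O: 2 × 514 = 1028
  Σ(broken) = 4210 kJ
Bonds formed (products):
  C=O: 4 × 828 = 3312
  O-H: 4 × 480 = 1920
  Σ(formed) = 5232 kJ
ΔH = Σ(broken) − Σ(formed) = 4210 − 5232 = −1022 kJ
For 2× the reaction as written: 2 × (−1022) = −2044 kJ

ΔH = −2044 kJ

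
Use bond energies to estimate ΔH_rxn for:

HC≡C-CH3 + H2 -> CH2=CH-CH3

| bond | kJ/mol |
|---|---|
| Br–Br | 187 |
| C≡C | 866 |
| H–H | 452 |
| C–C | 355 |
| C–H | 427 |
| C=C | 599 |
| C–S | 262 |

ΔH ≈ −135 kJ

Bonds broken (reactants):
  C≡C: 1 × 866 = 866
  C–C: 1 × 355 = 355
  C–H: 4 × 427 = 1708
  H–H: 1 × 452 = 452
  Σ(broken) = 3381 kJ
Bonds formed (products):
  C–C: 1 × 355 = 355
  C–H: 6 × 427 = 2562
  C=C: 1 × 599 = 599
  Σ(formed) = 3516 kJ
ΔH = Σ(broken) − Σ(formed) = 3381 − 3516 = −135 kJ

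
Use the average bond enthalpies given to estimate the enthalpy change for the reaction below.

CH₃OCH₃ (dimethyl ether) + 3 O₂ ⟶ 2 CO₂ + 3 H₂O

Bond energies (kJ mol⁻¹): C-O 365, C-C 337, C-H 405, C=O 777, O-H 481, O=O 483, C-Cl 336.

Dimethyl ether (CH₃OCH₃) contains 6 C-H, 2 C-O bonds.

Bonds broken (reactants):
  C-H: 6 × 405 = 2430
  C-O: 2 × 365 = 730
  O=O: 3 × 483 = 1449
  Σ(broken) = 4609 kJ
Bonds formed (products):
  C=O: 4 × 777 = 3108
  O-H: 6 × 481 = 2886
  Σ(formed) = 5994 kJ
ΔH = Σ(broken) − Σ(formed) = 4609 − 5994 = −1385 kJ

ΔH ≈ −1385 kJ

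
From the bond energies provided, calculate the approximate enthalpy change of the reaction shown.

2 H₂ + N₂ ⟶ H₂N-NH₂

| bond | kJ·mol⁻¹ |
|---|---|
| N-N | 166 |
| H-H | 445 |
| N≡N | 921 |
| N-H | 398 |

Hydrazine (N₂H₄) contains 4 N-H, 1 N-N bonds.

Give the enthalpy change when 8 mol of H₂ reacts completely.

ΔH = +212 kJ

Bonds broken (reactants):
  H-H: 2 × 445 = 890
  N≡N: 1 × 921 = 921
  Σ(broken) = 1811 kJ
Bonds formed (products):
  N-H: 4 × 398 = 1592
  N-N: 1 × 166 = 166
  Σ(formed) = 1758 kJ
ΔH = Σ(broken) − Σ(formed) = 1811 − 1758 = +53 kJ
For 4× the reaction as written: 4 × (+53) = +212 kJ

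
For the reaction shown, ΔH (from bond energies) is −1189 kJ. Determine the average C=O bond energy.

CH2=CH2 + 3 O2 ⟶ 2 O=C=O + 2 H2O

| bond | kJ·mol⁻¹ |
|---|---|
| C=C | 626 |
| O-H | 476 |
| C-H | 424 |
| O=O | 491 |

Let D be the C=O bond energy.
Σ(broken) = 4×424 + 1×626 + 3×491 = 3795
Σ(formed) = 4×D + 4×476 = 1904 + 4D
ΔH = Σ(broken) − Σ(formed) = (3795) − (1904 + 4D) = +1891 − 4D
Setting this equal to −1189 kJ gives 4D = 3080, so D = 770 kJ/mol.

D(C=O) ≈ 770 kJ/mol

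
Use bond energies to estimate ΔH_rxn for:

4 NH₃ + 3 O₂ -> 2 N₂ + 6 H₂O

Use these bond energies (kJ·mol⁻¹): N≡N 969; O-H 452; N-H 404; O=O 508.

ΔH ≈ −990 kJ

Bonds broken (reactants):
  N-H: 12 × 404 = 4848
  O=O: 3 × 508 = 1524
  Σ(broken) = 6372 kJ
Bonds formed (products):
  N≡N: 2 × 969 = 1938
  O-H: 12 × 452 = 5424
  Σ(formed) = 7362 kJ
ΔH = Σ(broken) − Σ(formed) = 6372 − 7362 = −990 kJ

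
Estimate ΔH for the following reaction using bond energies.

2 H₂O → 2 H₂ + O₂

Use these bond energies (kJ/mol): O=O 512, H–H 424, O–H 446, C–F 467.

Bonds broken (reactants):
  O–H: 4 × 446 = 1784
  Σ(broken) = 1784 kJ
Bonds formed (products):
  H–H: 2 × 424 = 848
  O=O: 1 × 512 = 512
  Σ(formed) = 1360 kJ
ΔH = Σ(broken) − Σ(formed) = 1784 − 1360 = +424 kJ

ΔH ≈ +424 kJ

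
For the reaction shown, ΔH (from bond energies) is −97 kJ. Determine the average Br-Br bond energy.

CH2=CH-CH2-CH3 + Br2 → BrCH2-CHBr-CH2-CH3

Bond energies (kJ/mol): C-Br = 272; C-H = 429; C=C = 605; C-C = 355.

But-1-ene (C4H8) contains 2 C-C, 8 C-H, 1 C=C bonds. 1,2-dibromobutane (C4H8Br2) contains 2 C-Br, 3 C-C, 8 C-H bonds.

Let D be the Br-Br bond energy.
Σ(broken) = 1×D + 2×355 + 8×429 + 1×605 = 4747 + D
Σ(formed) = 2×272 + 3×355 + 8×429 = 5041
ΔH = Σ(broken) − Σ(formed) = (4747 + D) − (5041) = −294 + D
Setting this equal to −97 kJ gives D = 197 kJ/mol.

D(Br-Br) ≈ 197 kJ/mol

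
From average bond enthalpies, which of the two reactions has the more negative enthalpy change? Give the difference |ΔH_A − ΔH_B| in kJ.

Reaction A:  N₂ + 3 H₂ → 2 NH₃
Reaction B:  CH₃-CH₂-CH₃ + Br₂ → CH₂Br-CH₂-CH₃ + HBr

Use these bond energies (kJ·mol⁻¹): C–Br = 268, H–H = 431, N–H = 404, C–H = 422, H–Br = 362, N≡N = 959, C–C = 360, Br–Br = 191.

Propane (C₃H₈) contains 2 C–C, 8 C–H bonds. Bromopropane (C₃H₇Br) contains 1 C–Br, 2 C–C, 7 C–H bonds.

Reaction A, by 155 kJ

Reaction A:
  Bonds broken (reactants):
    H–H: 3 × 431 = 1293
    N≡N: 1 × 959 = 959
    Σ(broken) = 2252 kJ
  Bonds formed (products):
    N–H: 6 × 404 = 2424
    Σ(formed) = 2424 kJ
  ΔH_A = 2252 − 2424 = −172 kJ
Reaction B:
  Bonds broken (reactants):
    Br–Br: 1 × 191 = 191
    C–C: 2 × 360 = 720
    C–H: 8 × 422 = 3376
    Σ(broken) = 4287 kJ
  Bonds formed (products):
    C–Br: 1 × 268 = 268
    C–C: 2 × 360 = 720
    C–H: 7 × 422 = 2954
    H–Br: 1 × 362 = 362
    Σ(formed) = 4304 kJ
  ΔH_B = 4287 − 4304 = −17 kJ
ΔH_A − ΔH_B = −155 kJ, so reaction A has the more negative ΔH; |ΔH_A − ΔH_B| = 155 kJ.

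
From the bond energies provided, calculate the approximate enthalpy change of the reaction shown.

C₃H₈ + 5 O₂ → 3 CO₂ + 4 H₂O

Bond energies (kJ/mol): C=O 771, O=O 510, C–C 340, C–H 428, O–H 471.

Bonds broken (reactants):
  C–C: 2 × 340 = 680
  C–H: 8 × 428 = 3424
  O=O: 5 × 510 = 2550
  Σ(broken) = 6654 kJ
Bonds formed (products):
  C=O: 6 × 771 = 4626
  O–H: 8 × 471 = 3768
  Σ(formed) = 8394 kJ
ΔH = Σ(broken) − Σ(formed) = 6654 − 8394 = −1740 kJ

ΔH ≈ −1740 kJ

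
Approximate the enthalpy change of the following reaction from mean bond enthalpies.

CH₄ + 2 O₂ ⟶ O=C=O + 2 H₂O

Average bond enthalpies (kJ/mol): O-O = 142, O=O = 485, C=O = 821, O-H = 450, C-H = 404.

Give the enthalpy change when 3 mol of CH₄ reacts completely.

Bonds broken (reactants):
  C-H: 4 × 404 = 1616
  O=O: 2 × 485 = 970
  Σ(broken) = 2586 kJ
Bonds formed (products):
  C=O: 2 × 821 = 1642
  O-H: 4 × 450 = 1800
  Σ(formed) = 3442 kJ
ΔH = Σ(broken) − Σ(formed) = 2586 − 3442 = −856 kJ
For 3× the reaction as written: 3 × (−856) = −2568 kJ

ΔH = −2568 kJ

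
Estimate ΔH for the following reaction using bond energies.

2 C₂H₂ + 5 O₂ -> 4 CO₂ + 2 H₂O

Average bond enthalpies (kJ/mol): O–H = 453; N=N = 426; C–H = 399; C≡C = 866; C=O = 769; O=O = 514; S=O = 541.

Bonds broken (reactants):
  C≡C: 2 × 866 = 1732
  C–H: 4 × 399 = 1596
  O=O: 5 × 514 = 2570
  Σ(broken) = 5898 kJ
Bonds formed (products):
  C=O: 8 × 769 = 6152
  O–H: 4 × 453 = 1812
  Σ(formed) = 7964 kJ
ΔH = Σ(broken) − Σ(formed) = 5898 − 7964 = −2066 kJ

ΔH ≈ −2066 kJ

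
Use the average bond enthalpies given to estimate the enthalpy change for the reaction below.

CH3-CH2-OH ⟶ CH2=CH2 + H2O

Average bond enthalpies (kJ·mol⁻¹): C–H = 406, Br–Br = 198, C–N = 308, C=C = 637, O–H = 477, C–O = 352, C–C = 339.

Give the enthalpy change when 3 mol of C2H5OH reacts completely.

Bonds broken (reactants):
  C–C: 1 × 339 = 339
  C–H: 5 × 406 = 2030
  C–O: 1 × 352 = 352
  O–H: 1 × 477 = 477
  Σ(broken) = 3198 kJ
Bonds formed (products):
  C–H: 4 × 406 = 1624
  C=C: 1 × 637 = 637
  O–H: 2 × 477 = 954
  Σ(formed) = 3215 kJ
ΔH = Σ(broken) − Σ(formed) = 3198 − 3215 = −17 kJ
For 3× the reaction as written: 3 × (−17) = −51 kJ

ΔH = −51 kJ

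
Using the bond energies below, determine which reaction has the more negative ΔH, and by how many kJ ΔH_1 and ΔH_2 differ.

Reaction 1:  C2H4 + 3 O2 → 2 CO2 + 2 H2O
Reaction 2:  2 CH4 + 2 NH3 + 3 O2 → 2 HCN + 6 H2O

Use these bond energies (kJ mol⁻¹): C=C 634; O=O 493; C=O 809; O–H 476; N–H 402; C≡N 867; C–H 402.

Reaction 1, by 276 kJ

Reaction 1:
  Bonds broken (reactants):
    C–H: 4 × 402 = 1608
    C=C: 1 × 634 = 634
    O=O: 3 × 493 = 1479
    Σ(broken) = 3721 kJ
  Bonds formed (products):
    C=O: 4 × 809 = 3236
    O–H: 4 × 476 = 1904
    Σ(formed) = 5140 kJ
  ΔH_1 = 3721 − 5140 = −1419 kJ
Reaction 2:
  Bonds broken (reactants):
    C–H: 8 × 402 = 3216
    N–H: 6 × 402 = 2412
    O=O: 3 × 493 = 1479
    Σ(broken) = 7107 kJ
  Bonds formed (products):
    C≡N: 2 × 867 = 1734
    C–H: 2 × 402 = 804
    O–H: 12 × 476 = 5712
    Σ(formed) = 8250 kJ
  ΔH_2 = 7107 − 8250 = −1143 kJ
ΔH_1 − ΔH_2 = −276 kJ, so reaction 1 has the more negative ΔH; |ΔH_1 − ΔH_2| = 276 kJ.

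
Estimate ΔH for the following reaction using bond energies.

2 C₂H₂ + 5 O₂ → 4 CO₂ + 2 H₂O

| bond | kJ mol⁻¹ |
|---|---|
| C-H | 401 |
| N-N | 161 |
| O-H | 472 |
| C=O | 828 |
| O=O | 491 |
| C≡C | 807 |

Bonds broken (reactants):
  C≡C: 2 × 807 = 1614
  C-H: 4 × 401 = 1604
  O=O: 5 × 491 = 2455
  Σ(broken) = 5673 kJ
Bonds formed (products):
  C=O: 8 × 828 = 6624
  O-H: 4 × 472 = 1888
  Σ(formed) = 8512 kJ
ΔH = Σ(broken) − Σ(formed) = 5673 − 8512 = −2839 kJ

ΔH ≈ −2839 kJ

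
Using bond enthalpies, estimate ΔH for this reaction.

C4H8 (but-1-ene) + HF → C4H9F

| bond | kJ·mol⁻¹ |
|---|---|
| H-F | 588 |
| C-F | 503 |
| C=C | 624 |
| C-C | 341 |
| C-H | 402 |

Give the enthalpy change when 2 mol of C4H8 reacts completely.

ΔH = −68 kJ

Bonds broken (reactants):
  C-C: 2 × 341 = 682
  C-H: 8 × 402 = 3216
  C=C: 1 × 624 = 624
  H-F: 1 × 588 = 588
  Σ(broken) = 5110 kJ
Bonds formed (products):
  C-C: 3 × 341 = 1023
  C-F: 1 × 503 = 503
  C-H: 9 × 402 = 3618
  Σ(formed) = 5144 kJ
ΔH = Σ(broken) − Σ(formed) = 5110 − 5144 = −34 kJ
For 2× the reaction as written: 2 × (−34) = −68 kJ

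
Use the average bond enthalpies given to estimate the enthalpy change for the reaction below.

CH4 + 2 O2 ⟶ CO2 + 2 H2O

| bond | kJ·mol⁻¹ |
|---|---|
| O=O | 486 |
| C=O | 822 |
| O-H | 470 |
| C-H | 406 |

ΔH ≈ −928 kJ

Bonds broken (reactants):
  C-H: 4 × 406 = 1624
  O=O: 2 × 486 = 972
  Σ(broken) = 2596 kJ
Bonds formed (products):
  C=O: 2 × 822 = 1644
  O-H: 4 × 470 = 1880
  Σ(formed) = 3524 kJ
ΔH = Σ(broken) − Σ(formed) = 2596 − 3524 = −928 kJ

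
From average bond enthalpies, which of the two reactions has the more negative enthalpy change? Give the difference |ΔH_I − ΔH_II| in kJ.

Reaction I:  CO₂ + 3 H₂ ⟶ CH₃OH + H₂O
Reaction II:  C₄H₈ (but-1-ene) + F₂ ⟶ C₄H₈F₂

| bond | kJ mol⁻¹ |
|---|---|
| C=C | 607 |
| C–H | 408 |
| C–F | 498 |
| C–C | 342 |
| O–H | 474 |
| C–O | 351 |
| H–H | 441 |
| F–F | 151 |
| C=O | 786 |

Reaction II, by 478 kJ

Reaction I:
  Bonds broken (reactants):
    C=O: 2 × 786 = 1572
    H–H: 3 × 441 = 1323
    Σ(broken) = 2895 kJ
  Bonds formed (products):
    C–H: 3 × 408 = 1224
    C–O: 1 × 351 = 351
    O–H: 3 × 474 = 1422
    Σ(formed) = 2997 kJ
  ΔH_I = 2895 − 2997 = −102 kJ
Reaction II:
  Bonds broken (reactants):
    C–C: 2 × 342 = 684
    C–H: 8 × 408 = 3264
    C=C: 1 × 607 = 607
    F–F: 1 × 151 = 151
    Σ(broken) = 4706 kJ
  Bonds formed (products):
    C–C: 3 × 342 = 1026
    C–F: 2 × 498 = 996
    C–H: 8 × 408 = 3264
    Σ(formed) = 5286 kJ
  ΔH_II = 4706 − 5286 = −580 kJ
ΔH_I − ΔH_II = +478 kJ, so reaction II has the more negative ΔH; |ΔH_I − ΔH_II| = 478 kJ.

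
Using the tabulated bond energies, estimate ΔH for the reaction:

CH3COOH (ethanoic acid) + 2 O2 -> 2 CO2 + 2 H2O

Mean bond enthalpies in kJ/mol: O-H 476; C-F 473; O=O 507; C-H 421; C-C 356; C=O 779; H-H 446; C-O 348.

ΔH ≈ −784 kJ

Bonds broken (reactants):
  C-C: 1 × 356 = 356
  C-H: 3 × 421 = 1263
  C-O: 1 × 348 = 348
  C=O: 1 × 779 = 779
  O-H: 1 × 476 = 476
  O=O: 2 × 507 = 1014
  Σ(broken) = 4236 kJ
Bonds formed (products):
  C=O: 4 × 779 = 3116
  O-H: 4 × 476 = 1904
  Σ(formed) = 5020 kJ
ΔH = Σ(broken) − Σ(formed) = 4236 − 5020 = −784 kJ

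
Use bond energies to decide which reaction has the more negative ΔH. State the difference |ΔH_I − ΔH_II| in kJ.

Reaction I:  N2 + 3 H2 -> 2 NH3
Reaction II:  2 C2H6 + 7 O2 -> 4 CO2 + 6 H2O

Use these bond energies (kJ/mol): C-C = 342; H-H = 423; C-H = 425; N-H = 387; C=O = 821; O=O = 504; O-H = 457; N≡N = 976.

Reaction I:
  Bonds broken (reactants):
    H-H: 3 × 423 = 1269
    N≡N: 1 × 976 = 976
    Σ(broken) = 2245 kJ
  Bonds formed (products):
    N-H: 6 × 387 = 2322
    Σ(formed) = 2322 kJ
  ΔH_I = 2245 − 2322 = −77 kJ
Reaction II:
  Bonds broken (reactants):
    C-C: 2 × 342 = 684
    C-H: 12 × 425 = 5100
    O=O: 7 × 504 = 3528
    Σ(broken) = 9312 kJ
  Bonds formed (products):
    C=O: 8 × 821 = 6568
    O-H: 12 × 457 = 5484
    Σ(formed) = 12052 kJ
  ΔH_II = 9312 − 12052 = −2740 kJ
ΔH_I − ΔH_II = +2663 kJ, so reaction II has the more negative ΔH; |ΔH_I − ΔH_II| = 2663 kJ.

Reaction II, by 2663 kJ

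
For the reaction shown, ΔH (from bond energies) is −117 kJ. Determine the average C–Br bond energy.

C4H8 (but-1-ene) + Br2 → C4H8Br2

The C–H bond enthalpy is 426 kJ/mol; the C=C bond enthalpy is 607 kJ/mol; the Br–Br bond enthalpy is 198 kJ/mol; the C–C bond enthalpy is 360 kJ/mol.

Let D be the C–Br bond energy.
Σ(broken) = 1×198 + 2×360 + 8×426 + 1×607 = 4933
Σ(formed) = 2×D + 3×360 + 8×426 = 4488 + 2D
ΔH = Σ(broken) − Σ(formed) = (4933) − (4488 + 2D) = +445 − 2D
Setting this equal to −117 kJ gives 2D = 562, so D = 281 kJ/mol.

D(C–Br) ≈ 281 kJ/mol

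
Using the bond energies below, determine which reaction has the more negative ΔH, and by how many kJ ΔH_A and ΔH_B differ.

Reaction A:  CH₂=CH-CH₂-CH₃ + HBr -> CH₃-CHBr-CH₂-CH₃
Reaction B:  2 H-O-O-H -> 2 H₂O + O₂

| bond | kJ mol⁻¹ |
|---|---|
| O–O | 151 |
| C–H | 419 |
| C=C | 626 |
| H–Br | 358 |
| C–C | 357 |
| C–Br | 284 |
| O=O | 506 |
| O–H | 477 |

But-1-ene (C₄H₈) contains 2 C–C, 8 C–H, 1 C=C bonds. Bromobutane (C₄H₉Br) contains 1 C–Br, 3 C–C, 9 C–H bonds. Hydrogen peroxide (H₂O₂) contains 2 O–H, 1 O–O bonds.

Reaction A:
  Bonds broken (reactants):
    C–C: 2 × 357 = 714
    C–H: 8 × 419 = 3352
    C=C: 1 × 626 = 626
    H–Br: 1 × 358 = 358
    Σ(broken) = 5050 kJ
  Bonds formed (products):
    C–Br: 1 × 284 = 284
    C–C: 3 × 357 = 1071
    C–H: 9 × 419 = 3771
    Σ(formed) = 5126 kJ
  ΔH_A = 5050 − 5126 = −76 kJ
Reaction B:
  Bonds broken (reactants):
    O–H: 4 × 477 = 1908
    O–O: 2 × 151 = 302
    Σ(broken) = 2210 kJ
  Bonds formed (products):
    O–H: 4 × 477 = 1908
    O=O: 1 × 506 = 506
    Σ(formed) = 2414 kJ
  ΔH_B = 2210 − 2414 = −204 kJ
ΔH_A − ΔH_B = +128 kJ, so reaction B has the more negative ΔH; |ΔH_A − ΔH_B| = 128 kJ.

Reaction B, by 128 kJ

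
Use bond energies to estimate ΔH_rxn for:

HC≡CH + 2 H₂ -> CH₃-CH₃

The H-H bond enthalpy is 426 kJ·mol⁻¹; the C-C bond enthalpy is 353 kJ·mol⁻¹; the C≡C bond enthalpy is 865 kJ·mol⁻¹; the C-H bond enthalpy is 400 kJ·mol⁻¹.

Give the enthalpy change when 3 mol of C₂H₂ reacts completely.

Bonds broken (reactants):
  C≡C: 1 × 865 = 865
  C-H: 2 × 400 = 800
  H-H: 2 × 426 = 852
  Σ(broken) = 2517 kJ
Bonds formed (products):
  C-C: 1 × 353 = 353
  C-H: 6 × 400 = 2400
  Σ(formed) = 2753 kJ
ΔH = Σ(broken) − Σ(formed) = 2517 − 2753 = −236 kJ
For 3× the reaction as written: 3 × (−236) = −708 kJ

ΔH = −708 kJ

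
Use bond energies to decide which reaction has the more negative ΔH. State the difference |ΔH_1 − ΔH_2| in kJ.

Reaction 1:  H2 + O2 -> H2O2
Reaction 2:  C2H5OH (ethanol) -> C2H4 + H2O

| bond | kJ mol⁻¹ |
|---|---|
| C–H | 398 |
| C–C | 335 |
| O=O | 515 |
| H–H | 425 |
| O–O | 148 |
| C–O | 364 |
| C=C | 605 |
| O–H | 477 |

Reaction 1, by 177 kJ

Reaction 1:
  Bonds broken (reactants):
    H–H: 1 × 425 = 425
    O=O: 1 × 515 = 515
    Σ(broken) = 940 kJ
  Bonds formed (products):
    O–H: 2 × 477 = 954
    O–O: 1 × 148 = 148
    Σ(formed) = 1102 kJ
  ΔH_1 = 940 − 1102 = −162 kJ
Reaction 2:
  Bonds broken (reactants):
    C–C: 1 × 335 = 335
    C–H: 5 × 398 = 1990
    C–O: 1 × 364 = 364
    O–H: 1 × 477 = 477
    Σ(broken) = 3166 kJ
  Bonds formed (products):
    C–H: 4 × 398 = 1592
    C=C: 1 × 605 = 605
    O–H: 2 × 477 = 954
    Σ(formed) = 3151 kJ
  ΔH_2 = 3166 − 3151 = +15 kJ
ΔH_1 − ΔH_2 = −177 kJ, so reaction 1 has the more negative ΔH; |ΔH_1 − ΔH_2| = 177 kJ.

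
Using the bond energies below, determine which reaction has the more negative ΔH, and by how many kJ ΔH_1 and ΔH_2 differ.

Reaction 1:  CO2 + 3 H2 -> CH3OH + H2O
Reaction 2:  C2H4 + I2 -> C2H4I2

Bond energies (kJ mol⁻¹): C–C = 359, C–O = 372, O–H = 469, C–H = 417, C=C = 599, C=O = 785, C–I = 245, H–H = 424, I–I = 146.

Reaction 1:
  Bonds broken (reactants):
    C=O: 2 × 785 = 1570
    H–H: 3 × 424 = 1272
    Σ(broken) = 2842 kJ
  Bonds formed (products):
    C–H: 3 × 417 = 1251
    C–O: 1 × 372 = 372
    O–H: 3 × 469 = 1407
    Σ(formed) = 3030 kJ
  ΔH_1 = 2842 − 3030 = −188 kJ
Reaction 2:
  Bonds broken (reactants):
    C–H: 4 × 417 = 1668
    C=C: 1 × 599 = 599
    I–I: 1 × 146 = 146
    Σ(broken) = 2413 kJ
  Bonds formed (products):
    C–C: 1 × 359 = 359
    C–H: 4 × 417 = 1668
    C–I: 2 × 245 = 490
    Σ(formed) = 2517 kJ
  ΔH_2 = 2413 − 2517 = −104 kJ
ΔH_1 − ΔH_2 = −84 kJ, so reaction 1 has the more negative ΔH; |ΔH_1 − ΔH_2| = 84 kJ.

Reaction 1, by 84 kJ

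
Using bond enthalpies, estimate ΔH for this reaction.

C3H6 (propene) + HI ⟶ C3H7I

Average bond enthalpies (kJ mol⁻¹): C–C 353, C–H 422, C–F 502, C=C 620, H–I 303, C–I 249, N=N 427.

Bonds broken (reactants):
  C–C: 1 × 353 = 353
  C–H: 6 × 422 = 2532
  C=C: 1 × 620 = 620
  H–I: 1 × 303 = 303
  Σ(broken) = 3808 kJ
Bonds formed (products):
  C–C: 2 × 353 = 706
  C–H: 7 × 422 = 2954
  C–I: 1 × 249 = 249
  Σ(formed) = 3909 kJ
ΔH = Σ(broken) − Σ(formed) = 3808 − 3909 = −101 kJ

ΔH ≈ −101 kJ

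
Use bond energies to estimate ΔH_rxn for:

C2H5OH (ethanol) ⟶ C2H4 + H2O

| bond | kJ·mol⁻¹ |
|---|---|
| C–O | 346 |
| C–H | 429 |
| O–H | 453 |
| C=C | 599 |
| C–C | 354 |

Bonds broken (reactants):
  C–C: 1 × 354 = 354
  C–H: 5 × 429 = 2145
  C–O: 1 × 346 = 346
  O–H: 1 × 453 = 453
  Σ(broken) = 3298 kJ
Bonds formed (products):
  C–H: 4 × 429 = 1716
  C=C: 1 × 599 = 599
  O–H: 2 × 453 = 906
  Σ(formed) = 3221 kJ
ΔH = Σ(broken) − Σ(formed) = 3298 − 3221 = +77 kJ

ΔH ≈ +77 kJ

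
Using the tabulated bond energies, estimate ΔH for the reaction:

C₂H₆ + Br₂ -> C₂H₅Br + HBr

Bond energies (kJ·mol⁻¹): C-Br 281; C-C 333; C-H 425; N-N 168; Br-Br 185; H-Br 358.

ΔH ≈ −29 kJ

Bonds broken (reactants):
  Br-Br: 1 × 185 = 185
  C-C: 1 × 333 = 333
  C-H: 6 × 425 = 2550
  Σ(broken) = 3068 kJ
Bonds formed (products):
  C-Br: 1 × 281 = 281
  C-C: 1 × 333 = 333
  C-H: 5 × 425 = 2125
  H-Br: 1 × 358 = 358
  Σ(formed) = 3097 kJ
ΔH = Σ(broken) − Σ(formed) = 3068 − 3097 = −29 kJ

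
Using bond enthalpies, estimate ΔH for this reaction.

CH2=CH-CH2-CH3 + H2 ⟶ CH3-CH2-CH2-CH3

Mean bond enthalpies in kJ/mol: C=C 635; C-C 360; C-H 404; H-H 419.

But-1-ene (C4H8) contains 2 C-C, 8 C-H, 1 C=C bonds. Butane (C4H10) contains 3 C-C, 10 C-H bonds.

Bonds broken (reactants):
  C-C: 2 × 360 = 720
  C-H: 8 × 404 = 3232
  C=C: 1 × 635 = 635
  H-H: 1 × 419 = 419
  Σ(broken) = 5006 kJ
Bonds formed (products):
  C-C: 3 × 360 = 1080
  C-H: 10 × 404 = 4040
  Σ(formed) = 5120 kJ
ΔH = Σ(broken) − Σ(formed) = 5006 − 5120 = −114 kJ

ΔH ≈ −114 kJ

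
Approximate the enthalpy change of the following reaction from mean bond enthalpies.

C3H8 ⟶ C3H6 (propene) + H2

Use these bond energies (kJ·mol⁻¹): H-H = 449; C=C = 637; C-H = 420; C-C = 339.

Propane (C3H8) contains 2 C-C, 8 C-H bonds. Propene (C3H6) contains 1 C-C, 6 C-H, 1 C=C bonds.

ΔH ≈ +93 kJ

Bonds broken (reactants):
  C-C: 2 × 339 = 678
  C-H: 8 × 420 = 3360
  Σ(broken) = 4038 kJ
Bonds formed (products):
  C-C: 1 × 339 = 339
  C-H: 6 × 420 = 2520
  C=C: 1 × 637 = 637
  H-H: 1 × 449 = 449
  Σ(formed) = 3945 kJ
ΔH = Σ(broken) − Σ(formed) = 4038 − 3945 = +93 kJ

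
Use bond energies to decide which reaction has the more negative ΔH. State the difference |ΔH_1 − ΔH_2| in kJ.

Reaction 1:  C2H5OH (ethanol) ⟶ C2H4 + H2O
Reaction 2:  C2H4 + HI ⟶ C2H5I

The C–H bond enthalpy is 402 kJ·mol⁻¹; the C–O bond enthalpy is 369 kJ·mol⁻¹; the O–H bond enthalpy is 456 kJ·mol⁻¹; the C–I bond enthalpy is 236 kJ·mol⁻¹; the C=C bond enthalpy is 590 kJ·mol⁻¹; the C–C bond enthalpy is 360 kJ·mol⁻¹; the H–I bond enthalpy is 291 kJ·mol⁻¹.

Reaction 2, by 202 kJ

Reaction 1:
  Bonds broken (reactants):
    C–C: 1 × 360 = 360
    C–H: 5 × 402 = 2010
    C–O: 1 × 369 = 369
    O–H: 1 × 456 = 456
    Σ(broken) = 3195 kJ
  Bonds formed (products):
    C–H: 4 × 402 = 1608
    C=C: 1 × 590 = 590
    O–H: 2 × 456 = 912
    Σ(formed) = 3110 kJ
  ΔH_1 = 3195 − 3110 = +85 kJ
Reaction 2:
  Bonds broken (reactants):
    C–H: 4 × 402 = 1608
    C=C: 1 × 590 = 590
    H–I: 1 × 291 = 291
    Σ(broken) = 2489 kJ
  Bonds formed (products):
    C–C: 1 × 360 = 360
    C–H: 5 × 402 = 2010
    C–I: 1 × 236 = 236
    Σ(formed) = 2606 kJ
  ΔH_2 = 2489 − 2606 = −117 kJ
ΔH_1 − ΔH_2 = +202 kJ, so reaction 2 has the more negative ΔH; |ΔH_1 − ΔH_2| = 202 kJ.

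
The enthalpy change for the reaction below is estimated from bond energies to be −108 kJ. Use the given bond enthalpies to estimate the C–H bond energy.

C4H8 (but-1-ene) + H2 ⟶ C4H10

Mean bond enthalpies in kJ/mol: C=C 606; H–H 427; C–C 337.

Let D be the C–H bond energy.
Σ(broken) = 2×337 + 8×D + 1×606 + 1×427 = 1707 + 8D
Σ(formed) = 3×337 + 10×D = 1011 + 10D
ΔH = Σ(broken) − Σ(formed) = (1707 + 8D) − (1011 + 10D) = +696 − 2D
Setting this equal to −108 kJ gives 2D = 804, so D = 402 kJ/mol.

D(C–H) ≈ 402 kJ/mol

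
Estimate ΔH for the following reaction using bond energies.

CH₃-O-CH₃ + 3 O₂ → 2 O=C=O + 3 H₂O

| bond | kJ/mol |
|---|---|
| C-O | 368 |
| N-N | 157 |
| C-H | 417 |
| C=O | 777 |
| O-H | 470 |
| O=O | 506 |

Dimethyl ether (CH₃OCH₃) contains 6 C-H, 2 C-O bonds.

Bonds broken (reactants):
  C-H: 6 × 417 = 2502
  C-O: 2 × 368 = 736
  O=O: 3 × 506 = 1518
  Σ(broken) = 4756 kJ
Bonds formed (products):
  C=O: 4 × 777 = 3108
  O-H: 6 × 470 = 2820
  Σ(formed) = 5928 kJ
ΔH = Σ(broken) − Σ(formed) = 4756 − 5928 = −1172 kJ

ΔH ≈ −1172 kJ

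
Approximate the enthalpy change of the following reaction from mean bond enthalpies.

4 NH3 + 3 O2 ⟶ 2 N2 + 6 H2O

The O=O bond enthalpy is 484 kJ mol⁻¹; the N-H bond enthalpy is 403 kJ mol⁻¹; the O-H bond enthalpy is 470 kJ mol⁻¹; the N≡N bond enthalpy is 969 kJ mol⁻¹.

ΔH ≈ −1290 kJ

Bonds broken (reactants):
  N-H: 12 × 403 = 4836
  O=O: 3 × 484 = 1452
  Σ(broken) = 6288 kJ
Bonds formed (products):
  N≡N: 2 × 969 = 1938
  O-H: 12 × 470 = 5640
  Σ(formed) = 7578 kJ
ΔH = Σ(broken) − Σ(formed) = 6288 − 7578 = −1290 kJ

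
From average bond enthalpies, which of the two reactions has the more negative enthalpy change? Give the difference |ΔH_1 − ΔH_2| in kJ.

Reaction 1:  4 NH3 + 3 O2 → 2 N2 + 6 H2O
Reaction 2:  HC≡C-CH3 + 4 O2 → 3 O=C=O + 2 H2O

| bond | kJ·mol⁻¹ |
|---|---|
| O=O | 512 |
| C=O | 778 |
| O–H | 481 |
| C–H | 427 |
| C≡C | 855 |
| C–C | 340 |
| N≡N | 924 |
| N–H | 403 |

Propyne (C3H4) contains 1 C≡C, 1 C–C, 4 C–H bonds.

Reaction 1:
  Bonds broken (reactants):
    N–H: 12 × 403 = 4836
    O=O: 3 × 512 = 1536
    Σ(broken) = 6372 kJ
  Bonds formed (products):
    N≡N: 2 × 924 = 1848
    O–H: 12 × 481 = 5772
    Σ(formed) = 7620 kJ
  ΔH_1 = 6372 − 7620 = −1248 kJ
Reaction 2:
  Bonds broken (reactants):
    C≡C: 1 × 855 = 855
    C–C: 1 × 340 = 340
    C–H: 4 × 427 = 1708
    O=O: 4 × 512 = 2048
    Σ(broken) = 4951 kJ
  Bonds formed (products):
    C=O: 6 × 778 = 4668
    O–H: 4 × 481 = 1924
    Σ(formed) = 6592 kJ
  ΔH_2 = 4951 − 6592 = −1641 kJ
ΔH_1 − ΔH_2 = +393 kJ, so reaction 2 has the more negative ΔH; |ΔH_1 − ΔH_2| = 393 kJ.

Reaction 2, by 393 kJ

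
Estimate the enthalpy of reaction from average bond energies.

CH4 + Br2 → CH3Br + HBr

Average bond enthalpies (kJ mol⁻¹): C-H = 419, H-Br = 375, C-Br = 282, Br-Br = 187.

ΔH ≈ −51 kJ

Bonds broken (reactants):
  Br-Br: 1 × 187 = 187
  C-H: 4 × 419 = 1676
  Σ(broken) = 1863 kJ
Bonds formed (products):
  C-Br: 1 × 282 = 282
  C-H: 3 × 419 = 1257
  H-Br: 1 × 375 = 375
  Σ(formed) = 1914 kJ
ΔH = Σ(broken) − Σ(formed) = 1863 − 1914 = −51 kJ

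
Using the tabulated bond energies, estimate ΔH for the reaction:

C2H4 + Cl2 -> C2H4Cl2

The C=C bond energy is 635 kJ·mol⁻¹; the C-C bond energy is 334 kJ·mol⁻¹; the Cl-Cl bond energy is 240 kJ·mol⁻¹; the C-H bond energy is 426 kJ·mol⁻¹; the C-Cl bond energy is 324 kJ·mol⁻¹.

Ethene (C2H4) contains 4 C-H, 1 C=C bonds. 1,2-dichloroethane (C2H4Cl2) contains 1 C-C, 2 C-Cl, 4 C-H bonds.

ΔH ≈ −107 kJ

Bonds broken (reactants):
  C-H: 4 × 426 = 1704
  C=C: 1 × 635 = 635
  Cl-Cl: 1 × 240 = 240
  Σ(broken) = 2579 kJ
Bonds formed (products):
  C-C: 1 × 334 = 334
  C-Cl: 2 × 324 = 648
  C-H: 4 × 426 = 1704
  Σ(formed) = 2686 kJ
ΔH = Σ(broken) − Σ(formed) = 2579 − 2686 = −107 kJ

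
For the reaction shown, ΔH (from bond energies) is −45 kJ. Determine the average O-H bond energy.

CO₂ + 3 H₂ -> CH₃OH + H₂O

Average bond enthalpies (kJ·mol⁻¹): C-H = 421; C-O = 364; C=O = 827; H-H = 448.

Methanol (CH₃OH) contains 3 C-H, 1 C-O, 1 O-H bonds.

D(O-H) ≈ 472 kJ/mol

Let D be the O-H bond energy.
Σ(broken) = 2×827 + 3×448 = 2998
Σ(formed) = 3×421 + 1×364 + 3×D = 1627 + 3D
ΔH = Σ(broken) − Σ(formed) = (2998) − (1627 + 3D) = +1371 − 3D
Setting this equal to −45 kJ gives 3D = 1416, so D = 472 kJ/mol.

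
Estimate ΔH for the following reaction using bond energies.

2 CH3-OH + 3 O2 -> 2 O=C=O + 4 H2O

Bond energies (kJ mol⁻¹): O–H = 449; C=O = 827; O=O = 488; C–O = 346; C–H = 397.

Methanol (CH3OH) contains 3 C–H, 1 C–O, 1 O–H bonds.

ΔH ≈ −1464 kJ

Bonds broken (reactants):
  C–H: 6 × 397 = 2382
  C–O: 2 × 346 = 692
  O–H: 2 × 449 = 898
  O=O: 3 × 488 = 1464
  Σ(broken) = 5436 kJ
Bonds formed (products):
  C=O: 4 × 827 = 3308
  O–H: 8 × 449 = 3592
  Σ(formed) = 6900 kJ
ΔH = Σ(broken) − Σ(formed) = 5436 − 6900 = −1464 kJ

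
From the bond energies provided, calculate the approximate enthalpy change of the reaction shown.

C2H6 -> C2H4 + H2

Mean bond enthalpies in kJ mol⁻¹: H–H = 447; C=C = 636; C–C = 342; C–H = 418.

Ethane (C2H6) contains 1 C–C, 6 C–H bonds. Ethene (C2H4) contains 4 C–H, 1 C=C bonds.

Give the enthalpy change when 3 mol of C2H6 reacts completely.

Bonds broken (reactants):
  C–C: 1 × 342 = 342
  C–H: 6 × 418 = 2508
  Σ(broken) = 2850 kJ
Bonds formed (products):
  C–H: 4 × 418 = 1672
  C=C: 1 × 636 = 636
  H–H: 1 × 447 = 447
  Σ(formed) = 2755 kJ
ΔH = Σ(broken) − Σ(formed) = 2850 − 2755 = +95 kJ
For 3× the reaction as written: 3 × (+95) = +285 kJ

ΔH = +285 kJ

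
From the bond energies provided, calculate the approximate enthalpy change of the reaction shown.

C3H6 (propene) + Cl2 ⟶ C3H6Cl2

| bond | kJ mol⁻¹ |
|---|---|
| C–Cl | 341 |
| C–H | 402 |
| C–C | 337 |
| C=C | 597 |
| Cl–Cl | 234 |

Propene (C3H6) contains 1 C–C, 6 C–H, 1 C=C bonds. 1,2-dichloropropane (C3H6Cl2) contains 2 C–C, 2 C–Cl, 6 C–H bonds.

ΔH ≈ −188 kJ

Bonds broken (reactants):
  C–C: 1 × 337 = 337
  C–H: 6 × 402 = 2412
  C=C: 1 × 597 = 597
  Cl–Cl: 1 × 234 = 234
  Σ(broken) = 3580 kJ
Bonds formed (products):
  C–C: 2 × 337 = 674
  C–Cl: 2 × 341 = 682
  C–H: 6 × 402 = 2412
  Σ(formed) = 3768 kJ
ΔH = Σ(broken) − Σ(formed) = 3580 − 3768 = −188 kJ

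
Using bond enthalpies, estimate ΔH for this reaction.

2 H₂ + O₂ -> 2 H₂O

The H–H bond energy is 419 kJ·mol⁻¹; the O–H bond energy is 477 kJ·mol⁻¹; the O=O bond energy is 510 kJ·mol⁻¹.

Bonds broken (reactants):
  H–H: 2 × 419 = 838
  O=O: 1 × 510 = 510
  Σ(broken) = 1348 kJ
Bonds formed (products):
  O–H: 4 × 477 = 1908
  Σ(formed) = 1908 kJ
ΔH = Σ(broken) − Σ(formed) = 1348 − 1908 = −560 kJ

ΔH ≈ −560 kJ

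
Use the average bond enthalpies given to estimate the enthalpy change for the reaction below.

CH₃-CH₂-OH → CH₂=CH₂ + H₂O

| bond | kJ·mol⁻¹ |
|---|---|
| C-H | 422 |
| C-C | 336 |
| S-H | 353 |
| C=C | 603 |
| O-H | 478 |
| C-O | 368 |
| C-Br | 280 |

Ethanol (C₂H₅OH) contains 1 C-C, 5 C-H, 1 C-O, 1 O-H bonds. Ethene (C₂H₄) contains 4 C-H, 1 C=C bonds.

ΔH ≈ +45 kJ

Bonds broken (reactants):
  C-C: 1 × 336 = 336
  C-H: 5 × 422 = 2110
  C-O: 1 × 368 = 368
  O-H: 1 × 478 = 478
  Σ(broken) = 3292 kJ
Bonds formed (products):
  C-H: 4 × 422 = 1688
  C=C: 1 × 603 = 603
  O-H: 2 × 478 = 956
  Σ(formed) = 3247 kJ
ΔH = Σ(broken) − Σ(formed) = 3292 − 3247 = +45 kJ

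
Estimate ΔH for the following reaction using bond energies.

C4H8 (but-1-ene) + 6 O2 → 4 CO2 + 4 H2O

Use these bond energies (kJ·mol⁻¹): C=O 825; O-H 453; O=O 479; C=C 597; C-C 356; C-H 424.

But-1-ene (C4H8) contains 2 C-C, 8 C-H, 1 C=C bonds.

Bonds broken (reactants):
  C-C: 2 × 356 = 712
  C-H: 8 × 424 = 3392
  C=C: 1 × 597 = 597
  O=O: 6 × 479 = 2874
  Σ(broken) = 7575 kJ
Bonds formed (products):
  C=O: 8 × 825 = 6600
  O-H: 8 × 453 = 3624
  Σ(formed) = 10224 kJ
ΔH = Σ(broken) − Σ(formed) = 7575 − 10224 = −2649 kJ

ΔH ≈ −2649 kJ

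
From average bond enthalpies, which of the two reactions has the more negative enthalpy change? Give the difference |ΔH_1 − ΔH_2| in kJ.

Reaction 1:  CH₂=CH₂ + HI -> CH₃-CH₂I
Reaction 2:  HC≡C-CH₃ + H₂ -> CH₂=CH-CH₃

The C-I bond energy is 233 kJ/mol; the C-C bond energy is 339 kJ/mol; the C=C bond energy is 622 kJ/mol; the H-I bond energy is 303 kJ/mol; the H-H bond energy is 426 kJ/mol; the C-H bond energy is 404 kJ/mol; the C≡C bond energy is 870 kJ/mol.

Reaction 1:
  Bonds broken (reactants):
    C-H: 4 × 404 = 1616
    C=C: 1 × 622 = 622
    H-I: 1 × 303 = 303
    Σ(broken) = 2541 kJ
  Bonds formed (products):
    C-C: 1 × 339 = 339
    C-H: 5 × 404 = 2020
    C-I: 1 × 233 = 233
    Σ(formed) = 2592 kJ
  ΔH_1 = 2541 − 2592 = −51 kJ
Reaction 2:
  Bonds broken (reactants):
    C≡C: 1 × 870 = 870
    C-C: 1 × 339 = 339
    C-H: 4 × 404 = 1616
    H-H: 1 × 426 = 426
    Σ(broken) = 3251 kJ
  Bonds formed (products):
    C-C: 1 × 339 = 339
    C-H: 6 × 404 = 2424
    C=C: 1 × 622 = 622
    Σ(formed) = 3385 kJ
  ΔH_2 = 3251 − 3385 = −134 kJ
ΔH_1 − ΔH_2 = +83 kJ, so reaction 2 has the more negative ΔH; |ΔH_1 − ΔH_2| = 83 kJ.

Reaction 2, by 83 kJ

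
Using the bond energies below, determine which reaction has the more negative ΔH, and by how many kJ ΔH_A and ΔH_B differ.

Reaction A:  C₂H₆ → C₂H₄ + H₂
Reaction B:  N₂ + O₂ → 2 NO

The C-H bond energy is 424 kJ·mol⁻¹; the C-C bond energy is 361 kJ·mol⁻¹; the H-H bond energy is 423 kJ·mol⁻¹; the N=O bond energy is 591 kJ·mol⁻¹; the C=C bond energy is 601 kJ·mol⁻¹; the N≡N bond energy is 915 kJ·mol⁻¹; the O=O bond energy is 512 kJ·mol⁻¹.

Reaction A:
  Bonds broken (reactants):
    C-C: 1 × 361 = 361
    C-H: 6 × 424 = 2544
    Σ(broken) = 2905 kJ
  Bonds formed (products):
    C-H: 4 × 424 = 1696
    C=C: 1 × 601 = 601
    H-H: 1 × 423 = 423
    Σ(formed) = 2720 kJ
  ΔH_A = 2905 − 2720 = +185 kJ
Reaction B:
  Bonds broken (reactants):
    N≡N: 1 × 915 = 915
    O=O: 1 × 512 = 512
    Σ(broken) = 1427 kJ
  Bonds formed (products):
    N=O: 2 × 591 = 1182
    Σ(formed) = 1182 kJ
  ΔH_B = 1427 − 1182 = +245 kJ
ΔH_A − ΔH_B = −60 kJ, so reaction A has the more negative ΔH; |ΔH_A − ΔH_B| = 60 kJ.

Reaction A, by 60 kJ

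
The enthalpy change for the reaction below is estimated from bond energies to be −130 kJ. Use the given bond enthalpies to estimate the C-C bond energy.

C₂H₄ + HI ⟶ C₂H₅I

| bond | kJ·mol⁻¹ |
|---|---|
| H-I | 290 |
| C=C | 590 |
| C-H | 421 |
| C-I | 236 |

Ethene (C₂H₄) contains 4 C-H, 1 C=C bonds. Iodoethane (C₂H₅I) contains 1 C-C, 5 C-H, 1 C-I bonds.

Let D be the C-C bond energy.
Σ(broken) = 4×421 + 1×590 + 1×290 = 2564
Σ(formed) = 1×D + 5×421 + 1×236 = 2341 + D
ΔH = Σ(broken) − Σ(formed) = (2564) − (2341 + D) = +223 − D
Setting this equal to −130 kJ gives D = 353 kJ/mol.

D(C-C) ≈ 353 kJ/mol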